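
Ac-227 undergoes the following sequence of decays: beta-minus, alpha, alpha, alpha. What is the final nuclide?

Start: (A, Z) = (227, 89).
After β⁻: (227, 90).
After α: (223, 88).
After α: (219, 86).
After α: (215, 84).
Z = 84 is polonium.

Po-215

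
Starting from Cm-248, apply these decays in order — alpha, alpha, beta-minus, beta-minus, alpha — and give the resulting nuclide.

U-236

Start: (A, Z) = (248, 96).
After α: (244, 94).
After α: (240, 92).
After β⁻: (240, 93).
After β⁻: (240, 94).
After α: (236, 92).
Z = 92 is uranium.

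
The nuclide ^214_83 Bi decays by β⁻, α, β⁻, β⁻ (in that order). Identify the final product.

Start: (A, Z) = (214, 83).
After β⁻: (214, 84).
After α: (210, 82).
After β⁻: (210, 83).
After β⁻: (210, 84).
Z = 84 is polonium.

Po-210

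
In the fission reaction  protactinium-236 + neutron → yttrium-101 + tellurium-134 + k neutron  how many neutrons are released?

2

Conserve mass number: 237 = 101 + 134 + k, so k = 237 − 235 = 2.
Check atomic number: 91 = 39 + 52 + 0 = 91. ✓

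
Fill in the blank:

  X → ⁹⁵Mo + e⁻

Conserve mass number: A = 95 + 0, so A = 95.
Conserve atomic number: Z = 42 − 1, so Z = 41.
Z = 41 is niobium, so the species is ⁹⁵Nb.

Nb-95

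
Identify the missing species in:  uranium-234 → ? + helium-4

Conserve mass number: 234 = A + 4, so A = 230.
Conserve atomic number: 92 = Z + 2, so Z = 90.
Z = 90 is thorium, so the species is thorium-230.

Th-230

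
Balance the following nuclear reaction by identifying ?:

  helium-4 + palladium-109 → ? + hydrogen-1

Conserve mass number: 4 + 109 = A + 1, so A = 112.
Conserve atomic number: 2 + 46 = Z + 1, so Z = 47.
Z = 47 is silver, so the species is silver-112.

Ag-112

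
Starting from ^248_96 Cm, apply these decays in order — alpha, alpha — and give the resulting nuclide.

Start: (A, Z) = (248, 96).
After α: (244, 94).
After α: (240, 92).
Z = 92 is uranium.

U-240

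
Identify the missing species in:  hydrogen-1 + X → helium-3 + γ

deuteron

Conserve mass number: 1 + A = 3 + 0, so A = 2.
Conserve atomic number: 1 + Z = 2 + 0, so Z = 1.
A = 2 and Z = 1 is hydrogen-2 — a deuteron.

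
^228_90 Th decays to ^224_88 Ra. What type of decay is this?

ΔA = 224 − 228 = -4; ΔZ = 88 − 90 = -2.
A drops by 4 and Z drops by 2 — the signature of alpha emission.

alpha decay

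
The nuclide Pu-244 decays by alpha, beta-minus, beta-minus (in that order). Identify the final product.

Pu-240

Start: (A, Z) = (244, 94).
After α: (240, 92).
After β⁻: (240, 93).
After β⁻: (240, 94).
Z = 94 is plutonium.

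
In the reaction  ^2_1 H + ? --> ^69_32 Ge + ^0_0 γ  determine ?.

Conserve mass number: 2 + A = 69 + 0, so A = 67.
Conserve atomic number: 1 + Z = 32 + 0, so Z = 31.
Z = 31 is gallium, so the species is ^67_31 Ga.

Ga-67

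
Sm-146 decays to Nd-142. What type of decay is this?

alpha decay

ΔA = 142 − 146 = -4; ΔZ = 60 − 62 = -2.
A drops by 4 and Z drops by 2 — the signature of alpha emission.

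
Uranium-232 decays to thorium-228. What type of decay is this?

ΔA = 228 − 232 = -4; ΔZ = 90 − 92 = -2.
A drops by 4 and Z drops by 2 — the signature of alpha emission.

alpha decay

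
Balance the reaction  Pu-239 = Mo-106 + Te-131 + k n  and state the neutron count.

Conserve mass number: 239 = 106 + 131 + k, so k = 239 − 237 = 2.
Check atomic number: 94 = 42 + 52 + 0 = 94. ✓

2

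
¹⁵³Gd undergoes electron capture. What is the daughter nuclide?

Eu-153

Electron capture: mass number changes by +0, atomic number by -1.
A: 153 = 153; Z: 64 − 1 = 63.
Z = 63 is europium, so the daughter is ¹⁵³Eu.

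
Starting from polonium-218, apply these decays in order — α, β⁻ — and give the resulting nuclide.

Bi-214

Start: (A, Z) = (218, 84).
After α: (214, 82).
After β⁻: (214, 83).
Z = 83 is bismuth.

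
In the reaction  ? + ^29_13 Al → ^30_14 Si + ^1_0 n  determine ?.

Conserve mass number: A + 29 = 30 + 1, so A = 2.
Conserve atomic number: Z + 13 = 14 + 0, so Z = 1.
A = 2 and Z = 1 is ^2_1 H — a deuteron.

deuteron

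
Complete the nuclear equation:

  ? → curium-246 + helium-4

Conserve mass number: A = 246 + 4, so A = 250.
Conserve atomic number: Z = 96 + 2, so Z = 98.
Z = 98 is californium, so the species is californium-250.

Cf-250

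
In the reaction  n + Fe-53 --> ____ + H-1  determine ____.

Conserve mass number: 1 + 53 = A + 1, so A = 53.
Conserve atomic number: 0 + 26 = Z + 1, so Z = 25.
Z = 25 is manganese, so the species is Mn-53.

Mn-53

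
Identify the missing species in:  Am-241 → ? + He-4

Conserve mass number: 241 = A + 4, so A = 237.
Conserve atomic number: 95 = Z + 2, so Z = 93.
Z = 93 is neptunium, so the species is Np-237.

Np-237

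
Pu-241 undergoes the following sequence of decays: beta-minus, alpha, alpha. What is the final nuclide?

Pa-233

Start: (A, Z) = (241, 94).
After β⁻: (241, 95).
After α: (237, 93).
After α: (233, 91).
Z = 91 is protactinium.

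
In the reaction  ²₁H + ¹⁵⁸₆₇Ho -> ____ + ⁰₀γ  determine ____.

Conserve mass number: 2 + 158 = A + 0, so A = 160.
Conserve atomic number: 1 + 67 = Z + 0, so Z = 68.
Z = 68 is erbium, so the species is ¹⁶⁰₆₈Er.

Er-160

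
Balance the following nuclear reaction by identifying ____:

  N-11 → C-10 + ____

proton

Conserve mass number: 11 = 10 + A, so A = 1.
Conserve atomic number: 7 = 6 + Z, so Z = 1.
A = 1 and Z = 1 is H-1 — a proton.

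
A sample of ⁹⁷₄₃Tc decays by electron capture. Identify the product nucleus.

Electron capture: mass number changes by +0, atomic number by -1.
A: 97 = 97; Z: 43 − 1 = 42.
Z = 42 is molybdenum, so the daughter is ⁹⁷₄₂Mo.

Mo-97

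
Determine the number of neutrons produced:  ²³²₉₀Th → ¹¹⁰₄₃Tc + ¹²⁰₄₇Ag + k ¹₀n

2

Conserve mass number: 232 = 110 + 120 + k, so k = 232 − 230 = 2.
Check atomic number: 90 = 43 + 47 + 0 = 90. ✓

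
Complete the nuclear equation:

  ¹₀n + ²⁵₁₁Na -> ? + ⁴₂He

F-22

Conserve mass number: 1 + 25 = A + 4, so A = 22.
Conserve atomic number: 0 + 11 = Z + 2, so Z = 9.
Z = 9 is fluorine, so the species is ²²₉F.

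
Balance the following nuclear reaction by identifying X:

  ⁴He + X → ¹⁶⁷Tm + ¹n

Ho-164

Conserve mass number: 4 + A = 167 + 1, so A = 164.
Conserve atomic number: 2 + Z = 69 + 0, so Z = 67.
Z = 67 is holmium, so the species is ¹⁶⁴Ho.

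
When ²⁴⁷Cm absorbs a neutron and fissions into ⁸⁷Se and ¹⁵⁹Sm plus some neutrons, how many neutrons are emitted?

2

Conserve mass number: 248 = 87 + 159 + k, so k = 248 − 246 = 2.
Check atomic number: 96 = 34 + 62 + 0 = 96. ✓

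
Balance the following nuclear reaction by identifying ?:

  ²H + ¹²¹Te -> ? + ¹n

Conserve mass number: 2 + 121 = A + 1, so A = 122.
Conserve atomic number: 1 + 52 = Z + 0, so Z = 53.
Z = 53 is iodine, so the species is ¹²²I.

I-122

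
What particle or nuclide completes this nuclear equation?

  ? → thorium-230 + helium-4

Conserve mass number: A = 230 + 4, so A = 234.
Conserve atomic number: Z = 90 + 2, so Z = 92.
Z = 92 is uranium, so the species is uranium-234.

U-234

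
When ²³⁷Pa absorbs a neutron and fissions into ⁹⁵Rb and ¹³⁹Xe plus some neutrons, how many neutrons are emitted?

Conserve mass number: 238 = 95 + 139 + k, so k = 238 − 234 = 4.
Check atomic number: 91 = 37 + 54 + 0 = 91. ✓

4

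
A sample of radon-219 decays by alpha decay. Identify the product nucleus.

Po-215

Alpha decay: mass number changes by -4, atomic number by -2.
A: 219 − 4 = 215; Z: 86 − 2 = 84.
Z = 84 is polonium, so the daughter is polonium-215.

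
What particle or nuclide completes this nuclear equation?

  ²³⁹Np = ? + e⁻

Conserve mass number: 239 = A + 0, so A = 239.
Conserve atomic number: 93 = Z − 1, so Z = 94.
Z = 94 is plutonium, so the species is ²³⁹Pu.

Pu-239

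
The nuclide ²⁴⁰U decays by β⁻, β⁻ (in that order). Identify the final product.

Pu-240

Start: (A, Z) = (240, 92).
After β⁻: (240, 93).
After β⁻: (240, 94).
Z = 94 is plutonium.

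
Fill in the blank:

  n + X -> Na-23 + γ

Na-22

Conserve mass number: 1 + A = 23 + 0, so A = 22.
Conserve atomic number: 0 + Z = 11 + 0, so Z = 11.
Z = 11 is sodium, so the species is Na-22.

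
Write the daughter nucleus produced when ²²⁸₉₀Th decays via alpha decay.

Ra-224

Alpha decay: mass number changes by -4, atomic number by -2.
A: 228 − 4 = 224; Z: 90 − 2 = 88.
Z = 88 is radium, so the daughter is ²²⁴₈₈Ra.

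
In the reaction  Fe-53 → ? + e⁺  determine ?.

Mn-53

Conserve mass number: 53 = A + 0, so A = 53.
Conserve atomic number: 26 = Z + 1, so Z = 25.
Z = 25 is manganese, so the species is Mn-53.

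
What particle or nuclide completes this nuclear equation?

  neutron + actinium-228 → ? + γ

Conserve mass number: 1 + 228 = A + 0, so A = 229.
Conserve atomic number: 0 + 89 = Z + 0, so Z = 89.
Z = 89 is actinium, so the species is actinium-229.

Ac-229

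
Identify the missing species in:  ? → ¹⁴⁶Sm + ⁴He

Gd-150

Conserve mass number: A = 146 + 4, so A = 150.
Conserve atomic number: Z = 62 + 2, so Z = 64.
Z = 64 is gadolinium, so the species is ¹⁵⁰Gd.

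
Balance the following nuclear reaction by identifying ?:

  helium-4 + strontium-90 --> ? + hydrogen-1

Conserve mass number: 4 + 90 = A + 1, so A = 93.
Conserve atomic number: 2 + 38 = Z + 1, so Z = 39.
Z = 39 is yttrium, so the species is yttrium-93.

Y-93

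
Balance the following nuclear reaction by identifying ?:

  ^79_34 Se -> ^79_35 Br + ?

beta-minus particle

Conserve mass number: 79 = 79 + A, so A = 0.
Conserve atomic number: 34 = 35 + Z, so Z = -1.
A = 0 and Z = -1 is ^0_-1 e — a beta-minus particle.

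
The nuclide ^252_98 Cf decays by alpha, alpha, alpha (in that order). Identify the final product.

U-240

Start: (A, Z) = (252, 98).
After α: (248, 96).
After α: (244, 94).
After α: (240, 92).
Z = 92 is uranium.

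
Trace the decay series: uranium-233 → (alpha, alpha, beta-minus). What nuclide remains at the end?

Ac-225

Start: (A, Z) = (233, 92).
After α: (229, 90).
After α: (225, 88).
After β⁻: (225, 89).
Z = 89 is actinium.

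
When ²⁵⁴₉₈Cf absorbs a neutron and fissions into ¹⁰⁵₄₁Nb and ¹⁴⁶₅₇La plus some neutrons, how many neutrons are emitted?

4

Conserve mass number: 255 = 105 + 146 + k, so k = 255 − 251 = 4.
Check atomic number: 98 = 41 + 57 + 0 = 98. ✓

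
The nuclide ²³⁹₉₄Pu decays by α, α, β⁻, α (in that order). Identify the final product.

Ac-227

Start: (A, Z) = (239, 94).
After α: (235, 92).
After α: (231, 90).
After β⁻: (231, 91).
After α: (227, 89).
Z = 89 is actinium.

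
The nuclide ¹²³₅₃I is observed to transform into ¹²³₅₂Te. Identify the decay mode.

beta-plus decay or electron capture

ΔA = 123 − 123 = 0; ΔZ = 52 − 53 = -1.
A is unchanged and Z drops by 1 — a proton has become a neutron (β⁺ emission or electron capture).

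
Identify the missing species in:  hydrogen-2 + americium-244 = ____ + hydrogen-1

Am-245

Conserve mass number: 2 + 244 = A + 1, so A = 245.
Conserve atomic number: 1 + 95 = Z + 1, so Z = 95.
Z = 95 is americium, so the species is americium-245.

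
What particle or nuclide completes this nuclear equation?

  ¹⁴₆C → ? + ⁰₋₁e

Conserve mass number: 14 = A + 0, so A = 14.
Conserve atomic number: 6 = Z − 1, so Z = 7.
Z = 7 is nitrogen, so the species is ¹⁴₇N.

N-14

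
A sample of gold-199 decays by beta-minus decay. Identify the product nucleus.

Hg-199

Beta-minus decay: mass number changes by +0, atomic number by +1.
A: 199 = 199; Z: 79 + 1 = 80.
Z = 80 is mercury, so the daughter is mercury-199.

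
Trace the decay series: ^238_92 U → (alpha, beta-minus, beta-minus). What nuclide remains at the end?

U-234

Start: (A, Z) = (238, 92).
After α: (234, 90).
After β⁻: (234, 91).
After β⁻: (234, 92).
Z = 92 is uranium.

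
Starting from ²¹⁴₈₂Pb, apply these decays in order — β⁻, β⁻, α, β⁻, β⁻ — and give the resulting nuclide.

Po-210

Start: (A, Z) = (214, 82).
After β⁻: (214, 83).
After β⁻: (214, 84).
After α: (210, 82).
After β⁻: (210, 83).
After β⁻: (210, 84).
Z = 84 is polonium.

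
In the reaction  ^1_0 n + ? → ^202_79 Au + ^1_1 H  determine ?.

Conserve mass number: 1 + A = 202 + 1, so A = 202.
Conserve atomic number: 0 + Z = 79 + 1, so Z = 80.
Z = 80 is mercury, so the species is ^202_80 Hg.

Hg-202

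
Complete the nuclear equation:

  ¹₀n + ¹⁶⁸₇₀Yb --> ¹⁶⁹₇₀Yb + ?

Conserve mass number: 1 + 168 = 169 + A, so A = 0.
Conserve atomic number: 0 + 70 = 70 + Z, so Z = 0.
A = 0 and Z = 0 is ⁰₀γ — a gamma ray.

gamma ray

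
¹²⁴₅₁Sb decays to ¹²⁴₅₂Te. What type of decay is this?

ΔA = 124 − 124 = 0; ΔZ = 52 − 51 = +1.
A is unchanged and Z rises by 1 — a neutron has become a proton (β⁻ decay).

beta-minus decay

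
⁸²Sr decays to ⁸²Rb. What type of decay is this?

ΔA = 82 − 82 = 0; ΔZ = 37 − 38 = -1.
A is unchanged and Z drops by 1 — a proton has become a neutron (β⁺ emission or electron capture).

beta-plus decay or electron capture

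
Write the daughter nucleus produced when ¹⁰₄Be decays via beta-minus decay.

B-10

Beta-minus decay: mass number changes by +0, atomic number by +1.
A: 10 = 10; Z: 4 + 1 = 5.
Z = 5 is boron, so the daughter is ¹⁰₅B.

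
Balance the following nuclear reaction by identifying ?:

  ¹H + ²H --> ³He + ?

gamma ray

Conserve mass number: 1 + 2 = 3 + A, so A = 0.
Conserve atomic number: 1 + 1 = 2 + Z, so Z = 0.
A = 0 and Z = 0 is γ — a gamma ray.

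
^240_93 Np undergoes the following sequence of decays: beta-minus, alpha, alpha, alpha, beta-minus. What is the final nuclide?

Start: (A, Z) = (240, 93).
After β⁻: (240, 94).
After α: (236, 92).
After α: (232, 90).
After α: (228, 88).
After β⁻: (228, 89).
Z = 89 is actinium.

Ac-228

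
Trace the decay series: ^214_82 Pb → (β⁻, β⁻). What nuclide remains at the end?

Po-214

Start: (A, Z) = (214, 82).
After β⁻: (214, 83).
After β⁻: (214, 84).
Z = 84 is polonium.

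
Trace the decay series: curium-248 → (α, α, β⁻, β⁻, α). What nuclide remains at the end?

U-236

Start: (A, Z) = (248, 96).
After α: (244, 94).
After α: (240, 92).
After β⁻: (240, 93).
After β⁻: (240, 94).
After α: (236, 92).
Z = 92 is uranium.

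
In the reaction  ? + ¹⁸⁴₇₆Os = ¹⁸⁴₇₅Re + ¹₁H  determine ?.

neutron

Conserve mass number: A + 184 = 184 + 1, so A = 1.
Conserve atomic number: Z + 76 = 75 + 1, so Z = 0.
A = 1 and Z = 0 is ¹₀n — a neutron.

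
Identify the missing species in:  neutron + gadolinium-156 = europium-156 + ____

Conserve mass number: 1 + 156 = 156 + A, so A = 1.
Conserve atomic number: 0 + 64 = 63 + Z, so Z = 1.
A = 1 and Z = 1 is hydrogen-1 — a proton.

proton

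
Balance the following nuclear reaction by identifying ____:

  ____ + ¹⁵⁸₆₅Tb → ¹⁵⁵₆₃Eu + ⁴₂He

neutron

Conserve mass number: A + 158 = 155 + 4, so A = 1.
Conserve atomic number: Z + 65 = 63 + 2, so Z = 0.
A = 1 and Z = 0 is ¹₀n — a neutron.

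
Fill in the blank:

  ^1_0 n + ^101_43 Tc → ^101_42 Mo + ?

Conserve mass number: 1 + 101 = 101 + A, so A = 1.
Conserve atomic number: 0 + 43 = 42 + Z, so Z = 1.
A = 1 and Z = 1 is ^1_1 H — a proton.

proton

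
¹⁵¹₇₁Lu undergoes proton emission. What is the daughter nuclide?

Yb-150

Proton emission: mass number changes by -1, atomic number by -1.
A: 151 − 1 = 150; Z: 71 − 1 = 70.
Z = 70 is ytterbium, so the daughter is ¹⁵⁰₇₀Yb.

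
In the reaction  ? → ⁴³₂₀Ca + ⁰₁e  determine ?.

Conserve mass number: A = 43 + 0, so A = 43.
Conserve atomic number: Z = 20 + 1, so Z = 21.
Z = 21 is scandium, so the species is ⁴³₂₁Sc.

Sc-43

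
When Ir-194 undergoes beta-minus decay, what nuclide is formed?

Pt-194

Beta-minus decay: mass number changes by +0, atomic number by +1.
A: 194 = 194; Z: 77 + 1 = 78.
Z = 78 is platinum, so the daughter is Pt-194.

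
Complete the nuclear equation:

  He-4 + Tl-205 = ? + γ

Conserve mass number: 4 + 205 = A + 0, so A = 209.
Conserve atomic number: 2 + 81 = Z + 0, so Z = 83.
Z = 83 is bismuth, so the species is Bi-209.

Bi-209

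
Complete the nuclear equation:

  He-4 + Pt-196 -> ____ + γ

Conserve mass number: 4 + 196 = A + 0, so A = 200.
Conserve atomic number: 2 + 78 = Z + 0, so Z = 80.
Z = 80 is mercury, so the species is Hg-200.

Hg-200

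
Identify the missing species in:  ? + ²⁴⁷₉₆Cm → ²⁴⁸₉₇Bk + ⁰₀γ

proton

Conserve mass number: A + 247 = 248 + 0, so A = 1.
Conserve atomic number: Z + 96 = 97 + 0, so Z = 1.
A = 1 and Z = 1 is ¹₁H — a proton.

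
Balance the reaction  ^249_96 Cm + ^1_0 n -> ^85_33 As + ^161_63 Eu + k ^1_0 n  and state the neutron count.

Conserve mass number: 250 = 85 + 161 + k, so k = 250 − 246 = 4.
Check atomic number: 96 = 33 + 63 + 0 = 96. ✓

4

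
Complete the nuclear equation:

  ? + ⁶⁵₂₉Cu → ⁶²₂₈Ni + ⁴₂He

Conserve mass number: A + 65 = 62 + 4, so A = 1.
Conserve atomic number: Z + 29 = 28 + 2, so Z = 1.
A = 1 and Z = 1 is ¹₁H — a proton.

proton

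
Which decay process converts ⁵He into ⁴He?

neutron emission

ΔA = 4 − 5 = -1; ΔZ = 2 − 2 = +0.
A drops by 1 with Z unchanged — a neutron was emitted.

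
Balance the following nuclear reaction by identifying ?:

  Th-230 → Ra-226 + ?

alpha particle

Conserve mass number: 230 = 226 + A, so A = 4.
Conserve atomic number: 90 = 88 + Z, so Z = 2.
A = 4 and Z = 2 is He-4 — an alpha particle.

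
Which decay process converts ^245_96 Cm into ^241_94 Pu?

alpha decay

ΔA = 241 − 245 = -4; ΔZ = 94 − 96 = -2.
A drops by 4 and Z drops by 2 — the signature of alpha emission.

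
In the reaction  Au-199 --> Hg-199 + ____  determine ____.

beta-minus particle

Conserve mass number: 199 = 199 + A, so A = 0.
Conserve atomic number: 79 = 80 + Z, so Z = -1.
A = 0 and Z = -1 is e⁻ — a beta-minus particle.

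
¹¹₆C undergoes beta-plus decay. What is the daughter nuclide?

B-11

Beta-plus decay: mass number changes by +0, atomic number by -1.
A: 11 = 11; Z: 6 − 1 = 5.
Z = 5 is boron, so the daughter is ¹¹₅B.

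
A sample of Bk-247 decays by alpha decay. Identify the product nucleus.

Am-243

Alpha decay: mass number changes by -4, atomic number by -2.
A: 247 − 4 = 243; Z: 97 − 2 = 95.
Z = 95 is americium, so the daughter is Am-243.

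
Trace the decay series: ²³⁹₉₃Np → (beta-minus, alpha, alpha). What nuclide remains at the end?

Start: (A, Z) = (239, 93).
After β⁻: (239, 94).
After α: (235, 92).
After α: (231, 90).
Z = 90 is thorium.

Th-231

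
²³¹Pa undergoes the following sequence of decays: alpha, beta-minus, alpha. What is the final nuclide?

Start: (A, Z) = (231, 91).
After α: (227, 89).
After β⁻: (227, 90).
After α: (223, 88).
Z = 88 is radium.

Ra-223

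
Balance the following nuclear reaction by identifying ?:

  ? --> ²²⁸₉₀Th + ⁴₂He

Conserve mass number: A = 228 + 4, so A = 232.
Conserve atomic number: Z = 90 + 2, so Z = 92.
Z = 92 is uranium, so the species is ²³²₉₂U.

U-232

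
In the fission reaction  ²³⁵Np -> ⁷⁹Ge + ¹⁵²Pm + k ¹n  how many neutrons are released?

Conserve mass number: 235 = 79 + 152 + k, so k = 235 − 231 = 4.
Check atomic number: 93 = 32 + 61 + 0 = 93. ✓

4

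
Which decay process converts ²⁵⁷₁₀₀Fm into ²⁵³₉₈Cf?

alpha decay

ΔA = 253 − 257 = -4; ΔZ = 98 − 100 = -2.
A drops by 4 and Z drops by 2 — the signature of alpha emission.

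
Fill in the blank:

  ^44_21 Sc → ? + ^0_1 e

Conserve mass number: 44 = A + 0, so A = 44.
Conserve atomic number: 21 = Z + 1, so Z = 20.
Z = 20 is calcium, so the species is ^44_20 Ca.

Ca-44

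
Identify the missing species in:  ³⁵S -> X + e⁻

Cl-35

Conserve mass number: 35 = A + 0, so A = 35.
Conserve atomic number: 16 = Z − 1, so Z = 17.
Z = 17 is chlorine, so the species is ³⁵Cl.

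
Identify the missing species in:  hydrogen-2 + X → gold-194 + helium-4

Conserve mass number: 2 + A = 194 + 4, so A = 196.
Conserve atomic number: 1 + Z = 79 + 2, so Z = 80.
Z = 80 is mercury, so the species is mercury-196.

Hg-196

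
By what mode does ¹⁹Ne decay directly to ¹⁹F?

beta-plus decay or electron capture

ΔA = 19 − 19 = 0; ΔZ = 9 − 10 = -1.
A is unchanged and Z drops by 1 — a proton has become a neutron (β⁺ emission or electron capture).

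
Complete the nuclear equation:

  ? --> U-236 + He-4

Pu-240

Conserve mass number: A = 236 + 4, so A = 240.
Conserve atomic number: Z = 92 + 2, so Z = 94.
Z = 94 is plutonium, so the species is Pu-240.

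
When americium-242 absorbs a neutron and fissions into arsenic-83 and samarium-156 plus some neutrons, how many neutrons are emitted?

Conserve mass number: 243 = 83 + 156 + k, so k = 243 − 239 = 4.
Check atomic number: 95 = 33 + 62 + 0 = 95. ✓

4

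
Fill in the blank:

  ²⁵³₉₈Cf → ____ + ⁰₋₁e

Conserve mass number: 253 = A + 0, so A = 253.
Conserve atomic number: 98 = Z − 1, so Z = 99.
Z = 99 is einsteinium, so the species is ²⁵³₉₉Es.

Es-253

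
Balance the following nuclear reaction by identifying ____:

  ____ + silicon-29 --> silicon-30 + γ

Conserve mass number: A + 29 = 30 + 0, so A = 1.
Conserve atomic number: Z + 14 = 14 + 0, so Z = 0.
A = 1 and Z = 0 is neutron — a neutron.

neutron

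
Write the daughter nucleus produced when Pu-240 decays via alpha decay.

Alpha decay: mass number changes by -4, atomic number by -2.
A: 240 − 4 = 236; Z: 94 − 2 = 92.
Z = 92 is uranium, so the daughter is U-236.

U-236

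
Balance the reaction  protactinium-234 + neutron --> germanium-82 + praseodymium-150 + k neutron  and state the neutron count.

Conserve mass number: 235 = 82 + 150 + k, so k = 235 − 232 = 3.
Check atomic number: 91 = 32 + 59 + 0 = 91. ✓

3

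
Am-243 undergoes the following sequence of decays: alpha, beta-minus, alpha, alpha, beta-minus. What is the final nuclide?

Pa-231

Start: (A, Z) = (243, 95).
After α: (239, 93).
After β⁻: (239, 94).
After α: (235, 92).
After α: (231, 90).
After β⁻: (231, 91).
Z = 91 is protactinium.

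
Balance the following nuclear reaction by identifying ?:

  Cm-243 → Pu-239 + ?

Conserve mass number: 243 = 239 + A, so A = 4.
Conserve atomic number: 96 = 94 + Z, so Z = 2.
A = 4 and Z = 2 is He-4 — an alpha particle.

alpha particle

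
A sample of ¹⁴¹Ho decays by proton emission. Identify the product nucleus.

Proton emission: mass number changes by -1, atomic number by -1.
A: 141 − 1 = 140; Z: 67 − 1 = 66.
Z = 66 is dysprosium, so the daughter is ¹⁴⁰Dy.

Dy-140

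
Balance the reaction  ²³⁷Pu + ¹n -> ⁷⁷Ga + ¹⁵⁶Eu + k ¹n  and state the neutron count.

Conserve mass number: 238 = 77 + 156 + k, so k = 238 − 233 = 5.
Check atomic number: 94 = 31 + 63 + 0 = 94. ✓

5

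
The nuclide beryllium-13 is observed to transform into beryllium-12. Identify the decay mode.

neutron emission

ΔA = 12 − 13 = -1; ΔZ = 4 − 4 = +0.
A drops by 1 with Z unchanged — a neutron was emitted.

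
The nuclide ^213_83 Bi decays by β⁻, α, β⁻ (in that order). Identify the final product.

Start: (A, Z) = (213, 83).
After β⁻: (213, 84).
After α: (209, 82).
After β⁻: (209, 83).
Z = 83 is bismuth.

Bi-209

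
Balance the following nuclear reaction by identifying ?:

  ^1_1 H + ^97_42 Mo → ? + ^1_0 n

Conserve mass number: 1 + 97 = A + 1, so A = 97.
Conserve atomic number: 1 + 42 = Z + 0, so Z = 43.
Z = 43 is technetium, so the species is ^97_43 Tc.

Tc-97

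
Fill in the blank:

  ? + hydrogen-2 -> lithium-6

Conserve mass number: A + 2 = 6, so A = 4.
Conserve atomic number: Z + 1 = 3, so Z = 2.
A = 4 and Z = 2 is helium-4 — an alpha particle.

alpha particle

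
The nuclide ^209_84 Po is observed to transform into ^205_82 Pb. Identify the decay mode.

ΔA = 205 − 209 = -4; ΔZ = 82 − 84 = -2.
A drops by 4 and Z drops by 2 — the signature of alpha emission.

alpha decay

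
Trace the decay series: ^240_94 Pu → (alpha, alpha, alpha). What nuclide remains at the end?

Start: (A, Z) = (240, 94).
After α: (236, 92).
After α: (232, 90).
After α: (228, 88).
Z = 88 is radium.

Ra-228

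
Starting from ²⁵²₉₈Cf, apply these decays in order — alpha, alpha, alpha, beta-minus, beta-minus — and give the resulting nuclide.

Pu-240

Start: (A, Z) = (252, 98).
After α: (248, 96).
After α: (244, 94).
After α: (240, 92).
After β⁻: (240, 93).
After β⁻: (240, 94).
Z = 94 is plutonium.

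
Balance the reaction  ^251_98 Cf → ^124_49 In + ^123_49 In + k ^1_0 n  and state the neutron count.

Conserve mass number: 251 = 124 + 123 + k, so k = 251 − 247 = 4.
Check atomic number: 98 = 49 + 49 + 0 = 98. ✓

4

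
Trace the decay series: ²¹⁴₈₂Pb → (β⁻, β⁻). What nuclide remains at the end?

Start: (A, Z) = (214, 82).
After β⁻: (214, 83).
After β⁻: (214, 84).
Z = 84 is polonium.

Po-214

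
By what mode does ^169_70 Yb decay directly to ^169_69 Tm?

ΔA = 169 − 169 = 0; ΔZ = 69 − 70 = -1.
A is unchanged and Z drops by 1 — a proton has become a neutron (β⁺ emission or electron capture).

beta-plus decay or electron capture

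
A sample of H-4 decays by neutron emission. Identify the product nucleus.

Neutron emission: mass number changes by -1, atomic number by +0.
A: 4 − 1 = 3; Z: 1 = 1.
Z = 1 is hydrogen, so the daughter is H-3.

H-3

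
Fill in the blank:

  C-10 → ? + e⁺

Conserve mass number: 10 = A + 0, so A = 10.
Conserve atomic number: 6 = Z + 1, so Z = 5.
Z = 5 is boron, so the species is B-10.

B-10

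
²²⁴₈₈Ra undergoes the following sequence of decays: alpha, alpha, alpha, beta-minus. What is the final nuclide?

Start: (A, Z) = (224, 88).
After α: (220, 86).
After α: (216, 84).
After α: (212, 82).
After β⁻: (212, 83).
Z = 83 is bismuth.

Bi-212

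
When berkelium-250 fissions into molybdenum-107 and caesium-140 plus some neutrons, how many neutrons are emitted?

3

Conserve mass number: 250 = 107 + 140 + k, so k = 250 − 247 = 3.
Check atomic number: 97 = 42 + 55 + 0 = 97. ✓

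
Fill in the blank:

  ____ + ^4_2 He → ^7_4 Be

He-3

Conserve mass number: A + 4 = 7, so A = 3.
Conserve atomic number: Z + 2 = 4, so Z = 2.
Z = 2 is helium, so the species is ^3_2 He.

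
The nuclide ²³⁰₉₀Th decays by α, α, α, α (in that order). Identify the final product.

Pb-214

Start: (A, Z) = (230, 90).
After α: (226, 88).
After α: (222, 86).
After α: (218, 84).
After α: (214, 82).
Z = 82 is lead.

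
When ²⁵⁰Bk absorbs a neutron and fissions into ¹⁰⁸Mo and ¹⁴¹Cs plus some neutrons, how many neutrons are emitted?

2

Conserve mass number: 251 = 108 + 141 + k, so k = 251 − 249 = 2.
Check atomic number: 97 = 42 + 55 + 0 = 97. ✓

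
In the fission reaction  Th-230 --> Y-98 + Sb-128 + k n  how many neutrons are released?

4

Conserve mass number: 230 = 98 + 128 + k, so k = 230 − 226 = 4.
Check atomic number: 90 = 39 + 51 + 0 = 90. ✓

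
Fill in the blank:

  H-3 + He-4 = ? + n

Conserve mass number: 3 + 4 = A + 1, so A = 6.
Conserve atomic number: 1 + 2 = Z + 0, so Z = 3.
Z = 3 is lithium, so the species is Li-6.

Li-6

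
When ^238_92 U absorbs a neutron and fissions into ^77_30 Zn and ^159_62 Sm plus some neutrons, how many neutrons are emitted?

3

Conserve mass number: 239 = 77 + 159 + k, so k = 239 − 236 = 3.
Check atomic number: 92 = 30 + 62 + 0 = 92. ✓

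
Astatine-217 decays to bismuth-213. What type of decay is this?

ΔA = 213 − 217 = -4; ΔZ = 83 − 85 = -2.
A drops by 4 and Z drops by 2 — the signature of alpha emission.

alpha decay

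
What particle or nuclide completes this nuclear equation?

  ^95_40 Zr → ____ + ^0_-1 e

Nb-95

Conserve mass number: 95 = A + 0, so A = 95.
Conserve atomic number: 40 = Z − 1, so Z = 41.
Z = 41 is niobium, so the species is ^95_41 Nb.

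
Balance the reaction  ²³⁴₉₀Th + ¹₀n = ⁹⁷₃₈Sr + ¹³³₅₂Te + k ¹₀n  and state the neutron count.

Conserve mass number: 235 = 97 + 133 + k, so k = 235 − 230 = 5.
Check atomic number: 90 = 38 + 52 + 0 = 90. ✓

5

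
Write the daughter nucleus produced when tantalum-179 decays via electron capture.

Hf-179

Electron capture: mass number changes by +0, atomic number by -1.
A: 179 = 179; Z: 73 − 1 = 72.
Z = 72 is hafnium, so the daughter is hafnium-179.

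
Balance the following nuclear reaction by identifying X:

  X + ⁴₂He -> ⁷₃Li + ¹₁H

alpha particle

Conserve mass number: A + 4 = 7 + 1, so A = 4.
Conserve atomic number: Z + 2 = 3 + 1, so Z = 2.
A = 4 and Z = 2 is ⁴₂He — an alpha particle.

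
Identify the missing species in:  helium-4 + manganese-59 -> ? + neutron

Conserve mass number: 4 + 59 = A + 1, so A = 62.
Conserve atomic number: 2 + 25 = Z + 0, so Z = 27.
Z = 27 is cobalt, so the species is cobalt-62.

Co-62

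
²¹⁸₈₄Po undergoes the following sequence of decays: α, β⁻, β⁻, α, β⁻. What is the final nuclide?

Start: (A, Z) = (218, 84).
After α: (214, 82).
After β⁻: (214, 83).
After β⁻: (214, 84).
After α: (210, 82).
After β⁻: (210, 83).
Z = 83 is bismuth.

Bi-210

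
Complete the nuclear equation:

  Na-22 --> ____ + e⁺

Conserve mass number: 22 = A + 0, so A = 22.
Conserve atomic number: 11 = Z + 1, so Z = 10.
Z = 10 is neon, so the species is Ne-22.

Ne-22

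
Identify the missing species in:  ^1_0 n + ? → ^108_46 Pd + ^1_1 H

Ag-108

Conserve mass number: 1 + A = 108 + 1, so A = 108.
Conserve atomic number: 0 + Z = 46 + 1, so Z = 47.
Z = 47 is silver, so the species is ^108_47 Ag.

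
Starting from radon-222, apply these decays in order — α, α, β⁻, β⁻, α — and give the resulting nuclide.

Pb-210

Start: (A, Z) = (222, 86).
After α: (218, 84).
After α: (214, 82).
After β⁻: (214, 83).
After β⁻: (214, 84).
After α: (210, 82).
Z = 82 is lead.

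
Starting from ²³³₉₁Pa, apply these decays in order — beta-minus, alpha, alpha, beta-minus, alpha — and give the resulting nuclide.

Fr-221

Start: (A, Z) = (233, 91).
After β⁻: (233, 92).
After α: (229, 90).
After α: (225, 88).
After β⁻: (225, 89).
After α: (221, 87).
Z = 87 is francium.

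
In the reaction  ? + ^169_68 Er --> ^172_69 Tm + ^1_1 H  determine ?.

alpha particle

Conserve mass number: A + 169 = 172 + 1, so A = 4.
Conserve atomic number: Z + 68 = 69 + 1, so Z = 2.
A = 4 and Z = 2 is ^4_2 He — an alpha particle.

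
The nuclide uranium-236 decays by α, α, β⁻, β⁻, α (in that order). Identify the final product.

Start: (A, Z) = (236, 92).
After α: (232, 90).
After α: (228, 88).
After β⁻: (228, 89).
After β⁻: (228, 90).
After α: (224, 88).
Z = 88 is radium.

Ra-224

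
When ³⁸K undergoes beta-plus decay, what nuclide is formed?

Ar-38

Beta-plus decay: mass number changes by +0, atomic number by -1.
A: 38 = 38; Z: 19 − 1 = 18.
Z = 18 is argon, so the daughter is ³⁸Ar.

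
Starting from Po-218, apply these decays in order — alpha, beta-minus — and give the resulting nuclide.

Bi-214

Start: (A, Z) = (218, 84).
After α: (214, 82).
After β⁻: (214, 83).
Z = 83 is bismuth.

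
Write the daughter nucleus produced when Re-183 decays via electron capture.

Electron capture: mass number changes by +0, atomic number by -1.
A: 183 = 183; Z: 75 − 1 = 74.
Z = 74 is tungsten, so the daughter is W-183.

W-183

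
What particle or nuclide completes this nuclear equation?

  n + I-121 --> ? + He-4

Sb-118

Conserve mass number: 1 + 121 = A + 4, so A = 118.
Conserve atomic number: 0 + 53 = Z + 2, so Z = 51.
Z = 51 is antimony, so the species is Sb-118.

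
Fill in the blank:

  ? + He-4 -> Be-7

Conserve mass number: A + 4 = 7, so A = 3.
Conserve atomic number: Z + 2 = 4, so Z = 2.
Z = 2 is helium, so the species is He-3.

He-3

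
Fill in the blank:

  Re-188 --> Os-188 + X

beta-minus particle

Conserve mass number: 188 = 188 + A, so A = 0.
Conserve atomic number: 75 = 76 + Z, so Z = -1.
A = 0 and Z = -1 is e⁻ — a beta-minus particle.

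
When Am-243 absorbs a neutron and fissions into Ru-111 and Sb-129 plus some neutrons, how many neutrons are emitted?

Conserve mass number: 244 = 111 + 129 + k, so k = 244 − 240 = 4.
Check atomic number: 95 = 44 + 51 + 0 = 95. ✓

4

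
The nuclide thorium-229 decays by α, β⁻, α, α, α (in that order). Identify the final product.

Start: (A, Z) = (229, 90).
After α: (225, 88).
After β⁻: (225, 89).
After α: (221, 87).
After α: (217, 85).
After α: (213, 83).
Z = 83 is bismuth.

Bi-213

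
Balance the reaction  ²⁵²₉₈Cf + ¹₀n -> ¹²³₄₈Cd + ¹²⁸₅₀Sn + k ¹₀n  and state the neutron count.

Conserve mass number: 253 = 123 + 128 + k, so k = 253 − 251 = 2.
Check atomic number: 98 = 48 + 50 + 0 = 98. ✓

2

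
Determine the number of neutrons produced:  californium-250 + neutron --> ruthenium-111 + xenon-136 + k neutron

4

Conserve mass number: 251 = 111 + 136 + k, so k = 251 − 247 = 4.
Check atomic number: 98 = 44 + 54 + 0 = 98. ✓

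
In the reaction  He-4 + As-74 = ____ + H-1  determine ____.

Conserve mass number: 4 + 74 = A + 1, so A = 77.
Conserve atomic number: 2 + 33 = Z + 1, so Z = 34.
Z = 34 is selenium, so the species is Se-77.

Se-77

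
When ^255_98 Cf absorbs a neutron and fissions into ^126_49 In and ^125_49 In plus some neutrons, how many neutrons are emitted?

Conserve mass number: 256 = 126 + 125 + k, so k = 256 − 251 = 5.
Check atomic number: 98 = 49 + 49 + 0 = 98. ✓

5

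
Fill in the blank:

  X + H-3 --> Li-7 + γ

alpha particle

Conserve mass number: A + 3 = 7 + 0, so A = 4.
Conserve atomic number: Z + 1 = 3 + 0, so Z = 2.
A = 4 and Z = 2 is He-4 — an alpha particle.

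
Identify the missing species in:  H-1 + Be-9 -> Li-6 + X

alpha particle

Conserve mass number: 1 + 9 = 6 + A, so A = 4.
Conserve atomic number: 1 + 4 = 3 + Z, so Z = 2.
A = 4 and Z = 2 is He-4 — an alpha particle.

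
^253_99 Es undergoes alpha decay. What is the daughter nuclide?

Bk-249

Alpha decay: mass number changes by -4, atomic number by -2.
A: 253 − 4 = 249; Z: 99 − 2 = 97.
Z = 97 is berkelium, so the daughter is ^249_97 Bk.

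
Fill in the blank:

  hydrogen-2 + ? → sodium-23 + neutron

Ne-22

Conserve mass number: 2 + A = 23 + 1, so A = 22.
Conserve atomic number: 1 + Z = 11 + 0, so Z = 10.
Z = 10 is neon, so the species is neon-22.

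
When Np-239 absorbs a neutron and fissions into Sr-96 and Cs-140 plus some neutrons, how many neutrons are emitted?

4

Conserve mass number: 240 = 96 + 140 + k, so k = 240 − 236 = 4.
Check atomic number: 93 = 38 + 55 + 0 = 93. ✓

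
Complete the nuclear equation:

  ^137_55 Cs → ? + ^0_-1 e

Conserve mass number: 137 = A + 0, so A = 137.
Conserve atomic number: 55 = Z − 1, so Z = 56.
Z = 56 is barium, so the species is ^137_56 Ba.

Ba-137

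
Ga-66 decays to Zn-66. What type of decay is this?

beta-plus decay or electron capture

ΔA = 66 − 66 = 0; ΔZ = 30 − 31 = -1.
A is unchanged and Z drops by 1 — a proton has become a neutron (β⁺ emission or electron capture).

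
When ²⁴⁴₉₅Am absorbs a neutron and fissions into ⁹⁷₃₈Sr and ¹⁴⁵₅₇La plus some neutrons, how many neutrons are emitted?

3

Conserve mass number: 245 = 97 + 145 + k, so k = 245 − 242 = 3.
Check atomic number: 95 = 38 + 57 + 0 = 95. ✓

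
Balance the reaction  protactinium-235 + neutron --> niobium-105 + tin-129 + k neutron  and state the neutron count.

2

Conserve mass number: 236 = 105 + 129 + k, so k = 236 − 234 = 2.
Check atomic number: 91 = 41 + 50 + 0 = 91. ✓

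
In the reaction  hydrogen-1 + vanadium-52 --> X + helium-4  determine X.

Conserve mass number: 1 + 52 = A + 4, so A = 49.
Conserve atomic number: 1 + 23 = Z + 2, so Z = 22.
Z = 22 is titanium, so the species is titanium-49.

Ti-49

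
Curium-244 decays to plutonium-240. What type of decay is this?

ΔA = 240 − 244 = -4; ΔZ = 94 − 96 = -2.
A drops by 4 and Z drops by 2 — the signature of alpha emission.

alpha decay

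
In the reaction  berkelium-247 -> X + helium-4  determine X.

Am-243

Conserve mass number: 247 = A + 4, so A = 243.
Conserve atomic number: 97 = Z + 2, so Z = 95.
Z = 95 is americium, so the species is americium-243.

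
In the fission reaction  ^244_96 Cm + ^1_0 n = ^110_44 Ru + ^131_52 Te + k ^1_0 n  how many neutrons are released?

Conserve mass number: 245 = 110 + 131 + k, so k = 245 − 241 = 4.
Check atomic number: 96 = 44 + 52 + 0 = 96. ✓

4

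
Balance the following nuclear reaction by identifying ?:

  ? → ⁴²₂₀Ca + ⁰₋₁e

Conserve mass number: A = 42 + 0, so A = 42.
Conserve atomic number: Z = 20 − 1, so Z = 19.
Z = 19 is potassium, so the species is ⁴²₁₉K.

K-42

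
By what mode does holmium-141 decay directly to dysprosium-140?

ΔA = 140 − 141 = -1; ΔZ = 66 − 67 = -1.
A drops by 1 and Z drops by 1 — a proton was emitted.

proton emission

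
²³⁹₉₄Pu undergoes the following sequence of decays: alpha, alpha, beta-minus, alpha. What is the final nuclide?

Ac-227

Start: (A, Z) = (239, 94).
After α: (235, 92).
After α: (231, 90).
After β⁻: (231, 91).
After α: (227, 89).
Z = 89 is actinium.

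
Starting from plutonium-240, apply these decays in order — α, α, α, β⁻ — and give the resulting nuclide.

Start: (A, Z) = (240, 94).
After α: (236, 92).
After α: (232, 90).
After α: (228, 88).
After β⁻: (228, 89).
Z = 89 is actinium.

Ac-228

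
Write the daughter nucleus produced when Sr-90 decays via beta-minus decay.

Y-90

Beta-minus decay: mass number changes by +0, atomic number by +1.
A: 90 = 90; Z: 38 + 1 = 39.
Z = 39 is yttrium, so the daughter is Y-90.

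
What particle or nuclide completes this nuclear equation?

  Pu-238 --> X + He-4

Conserve mass number: 238 = A + 4, so A = 234.
Conserve atomic number: 94 = Z + 2, so Z = 92.
Z = 92 is uranium, so the species is U-234.

U-234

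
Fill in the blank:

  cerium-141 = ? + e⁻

Conserve mass number: 141 = A + 0, so A = 141.
Conserve atomic number: 58 = Z − 1, so Z = 59.
Z = 59 is praseodymium, so the species is praseodymium-141.

Pr-141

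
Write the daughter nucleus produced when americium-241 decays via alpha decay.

Np-237

Alpha decay: mass number changes by -4, atomic number by -2.
A: 241 − 4 = 237; Z: 95 − 2 = 93.
Z = 93 is neptunium, so the daughter is neptunium-237.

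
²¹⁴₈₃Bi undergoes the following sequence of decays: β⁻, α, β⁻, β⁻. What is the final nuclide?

Po-210

Start: (A, Z) = (214, 83).
After β⁻: (214, 84).
After α: (210, 82).
After β⁻: (210, 83).
After β⁻: (210, 84).
Z = 84 is polonium.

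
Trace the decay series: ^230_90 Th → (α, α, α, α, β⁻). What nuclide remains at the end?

Bi-214

Start: (A, Z) = (230, 90).
After α: (226, 88).
After α: (222, 86).
After α: (218, 84).
After α: (214, 82).
After β⁻: (214, 83).
Z = 83 is bismuth.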